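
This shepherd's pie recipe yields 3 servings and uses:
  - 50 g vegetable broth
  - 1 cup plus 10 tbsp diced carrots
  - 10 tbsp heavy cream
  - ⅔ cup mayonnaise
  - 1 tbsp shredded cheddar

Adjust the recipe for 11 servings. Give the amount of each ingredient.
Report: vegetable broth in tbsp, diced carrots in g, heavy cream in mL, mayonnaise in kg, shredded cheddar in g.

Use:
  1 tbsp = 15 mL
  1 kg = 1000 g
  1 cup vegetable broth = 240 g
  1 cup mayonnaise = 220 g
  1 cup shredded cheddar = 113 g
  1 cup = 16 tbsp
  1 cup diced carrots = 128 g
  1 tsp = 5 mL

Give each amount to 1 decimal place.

Scaling factor: 11/3.
vegetable broth: 50 g × 11/3 ÷ 240 g/cup × 16 tbsp/cup ≈ 12.2 tbsp
diced carrots: (1 cup + 10 tbsp = 1.625 cup) × 11/3 × 128 g/cup ≈ 762.7 g
heavy cream: 10 tbsp × 11/3 × 15 mL/tbsp = 550.0 mL
mayonnaise: 2/3 cup × 11/3 × 220 g/cup ÷ 1000 g/kg ≈ 0.5 kg
shredded cheddar: 1 tbsp × 11/3 ÷ 16 tbsp/cup × 113 g/cup ≈ 25.9 g

vegetable broth: 12.2 tbsp; diced carrots: 762.7 g; heavy cream: 550.0 mL; mayonnaise: 0.5 kg; shredded cheddar: 25.9 g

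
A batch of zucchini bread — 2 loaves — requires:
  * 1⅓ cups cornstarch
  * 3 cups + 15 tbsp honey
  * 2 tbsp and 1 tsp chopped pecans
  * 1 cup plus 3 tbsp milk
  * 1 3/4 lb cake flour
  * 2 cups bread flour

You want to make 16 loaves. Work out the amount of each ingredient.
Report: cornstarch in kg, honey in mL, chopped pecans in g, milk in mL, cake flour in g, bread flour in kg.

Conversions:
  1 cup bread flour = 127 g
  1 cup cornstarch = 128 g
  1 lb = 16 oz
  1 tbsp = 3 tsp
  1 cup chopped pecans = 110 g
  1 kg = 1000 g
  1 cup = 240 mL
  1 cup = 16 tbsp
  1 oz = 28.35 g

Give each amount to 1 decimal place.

cornstarch: 1.4 kg; honey: 7560.0 mL; chopped pecans: 128.3 g; milk: 2280.0 mL; cake flour: 6350.4 g; bread flour: 2.0 kg

Scaling factor: 16/2 = 8.
cornstarch: 4/3 cup × 8 × 128 g/cup ÷ 1000 g/kg ≈ 1.4 kg
honey: (3 cup + 15 tbsp = 3.9375 cup) × 8 × 240 mL/cup = 7560.0 mL
chopped pecans: (2 tbsp + 1 tsp = 7/3 tbsp) × 8 ÷ 16 tbsp/cup × 110 g/cup ≈ 128.3 g
milk: (1 cup + 3 tbsp = 1.1875 cup) × 8 × 240 mL/cup = 2280.0 mL
cake flour: 1.75 lb × 8 × 16 oz/lb × 28.35 g/oz = 6350.4 g
bread flour: 2 cup × 8 × 127 g/cup ÷ 1000 g/kg ≈ 2.0 kg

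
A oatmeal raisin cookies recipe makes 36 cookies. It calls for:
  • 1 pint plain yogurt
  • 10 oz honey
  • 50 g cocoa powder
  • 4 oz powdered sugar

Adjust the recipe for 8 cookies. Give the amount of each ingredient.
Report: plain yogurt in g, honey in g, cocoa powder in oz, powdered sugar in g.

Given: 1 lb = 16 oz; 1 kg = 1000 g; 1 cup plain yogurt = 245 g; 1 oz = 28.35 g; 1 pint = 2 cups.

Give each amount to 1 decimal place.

plain yogurt: 108.9 g; honey: 63.0 g; cocoa powder: 0.4 oz; powdered sugar: 25.2 g

Scaling factor: 8/36 = 2/9.
plain yogurt: 1 pint × 2/9 × 2 cup/pint × 245 g/cup ≈ 108.9 g
honey: 10 oz × 2/9 × 28.35 g/oz = 63.0 g
cocoa powder: 50 g × 2/9 ÷ 28.35 g/oz ≈ 0.4 oz
powdered sugar: 4 oz × 2/9 × 28.35 g/oz = 25.2 g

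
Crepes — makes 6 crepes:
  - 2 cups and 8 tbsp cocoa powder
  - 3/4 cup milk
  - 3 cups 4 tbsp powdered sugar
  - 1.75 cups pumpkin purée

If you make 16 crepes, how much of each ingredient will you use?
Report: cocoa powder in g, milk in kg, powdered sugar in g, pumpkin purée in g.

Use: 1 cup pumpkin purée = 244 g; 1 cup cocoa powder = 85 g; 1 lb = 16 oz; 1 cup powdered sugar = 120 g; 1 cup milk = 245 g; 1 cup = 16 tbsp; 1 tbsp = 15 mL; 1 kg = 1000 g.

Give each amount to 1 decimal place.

Scaling factor: 16/6 = 8/3.
cocoa powder: (2 cup + 8 tbsp = 2.5 cup) × 8/3 × 85 g/cup ≈ 566.7 g
milk: 0.75 cup × 8/3 × 245 g/cup ÷ 1000 g/kg ≈ 0.5 kg
powdered sugar: (3 cup + 4 tbsp = 3.25 cup) × 8/3 × 120 g/cup = 1040.0 g
pumpkin purée: 1.75 cup × 8/3 × 244 g/cup ≈ 1138.7 g

cocoa powder: 566.7 g; milk: 0.5 kg; powdered sugar: 1040.0 g; pumpkin purée: 1138.7 g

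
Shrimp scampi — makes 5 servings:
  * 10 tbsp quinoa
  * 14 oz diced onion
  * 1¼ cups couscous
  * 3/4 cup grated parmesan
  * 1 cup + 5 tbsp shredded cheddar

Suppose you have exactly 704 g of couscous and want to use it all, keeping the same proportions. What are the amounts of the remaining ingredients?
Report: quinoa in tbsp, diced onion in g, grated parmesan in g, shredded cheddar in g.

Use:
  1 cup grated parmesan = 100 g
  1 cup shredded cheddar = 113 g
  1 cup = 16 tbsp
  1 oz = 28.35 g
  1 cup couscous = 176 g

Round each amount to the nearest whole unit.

quinoa: 32 tbsp; diced onion: 1270 g; grated parmesan: 240 g; shredded cheddar: 475 g

The original recipe has 220 g of couscous, so the scaling factor is 704 ÷ 220 = 16/5 = 3.2.
quinoa: 10 tbsp × 16/5 = 32 tbsp
diced onion: 14 oz × 16/5 × 28.35 g/oz ≈ 1270 g
grated parmesan: 0.75 cup × 16/5 × 100 g/cup = 240 g
shredded cheddar: (1 cup + 5 tbsp = 1.3125 cup) × 16/5 × 113 g/cup ≈ 475 g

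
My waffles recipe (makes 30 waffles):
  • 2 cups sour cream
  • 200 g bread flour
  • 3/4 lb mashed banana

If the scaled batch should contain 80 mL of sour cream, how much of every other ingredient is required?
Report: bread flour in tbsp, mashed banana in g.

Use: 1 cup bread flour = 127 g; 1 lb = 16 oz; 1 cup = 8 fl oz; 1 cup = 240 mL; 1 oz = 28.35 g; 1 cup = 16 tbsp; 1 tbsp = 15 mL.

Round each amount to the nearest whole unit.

The original recipe has 480 mL of sour cream, so the scaling factor is 80 ÷ 480 = 1/6.
bread flour: 200 g × 1/6 ÷ 127 g/cup × 16 tbsp/cup ≈ 4 tbsp
mashed banana: 0.75 lb × 1/6 × 16 oz/lb × 28.35 g/oz ≈ 57 g

bread flour: 4 tbsp; mashed banana: 57 g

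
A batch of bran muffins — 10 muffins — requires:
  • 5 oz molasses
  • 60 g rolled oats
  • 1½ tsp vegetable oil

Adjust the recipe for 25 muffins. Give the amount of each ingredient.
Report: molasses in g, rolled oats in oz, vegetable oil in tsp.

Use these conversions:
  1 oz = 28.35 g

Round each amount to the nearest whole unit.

molasses: 354 g; rolled oats: 5 oz; vegetable oil: 4 tsp

Scaling factor: 25/10 = 5/2 = 2.5.
molasses: 5 oz × 5/2 × 28.35 g/oz ≈ 354 g
rolled oats: 60 g × 5/2 ÷ 28.35 g/oz ≈ 5 oz
vegetable oil: 1.5 tsp × 5/2 ≈ 4 tsp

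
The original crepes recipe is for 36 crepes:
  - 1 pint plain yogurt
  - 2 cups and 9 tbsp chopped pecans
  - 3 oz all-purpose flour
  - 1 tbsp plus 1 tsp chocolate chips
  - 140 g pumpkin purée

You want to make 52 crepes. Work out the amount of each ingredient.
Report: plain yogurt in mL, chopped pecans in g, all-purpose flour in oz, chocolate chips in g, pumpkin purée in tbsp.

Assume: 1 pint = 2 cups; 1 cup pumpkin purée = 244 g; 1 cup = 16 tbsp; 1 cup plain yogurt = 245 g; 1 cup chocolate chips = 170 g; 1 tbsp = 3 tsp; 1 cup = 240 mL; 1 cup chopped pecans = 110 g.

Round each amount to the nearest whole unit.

Scaling factor: 52/36 = 13/9.
plain yogurt: 1 pint × 13/9 × 2 cup/pint × 240 mL/cup ≈ 693 mL
chopped pecans: (2 cup + 9 tbsp = 2.5625 cup) × 13/9 × 110 g/cup ≈ 407 g
all-purpose flour: 3 oz × 13/9 ≈ 4 oz
chocolate chips: (1 tbsp + 1 tsp = 4/3 tbsp) × 13/9 ÷ 16 tbsp/cup × 170 g/cup ≈ 20 g
pumpkin purée: 140 g × 13/9 ÷ 244 g/cup × 16 tbsp/cup ≈ 13 tbsp

plain yogurt: 693 mL; chopped pecans: 407 g; all-purpose flour: 4 oz; chocolate chips: 20 g; pumpkin purée: 13 tbsp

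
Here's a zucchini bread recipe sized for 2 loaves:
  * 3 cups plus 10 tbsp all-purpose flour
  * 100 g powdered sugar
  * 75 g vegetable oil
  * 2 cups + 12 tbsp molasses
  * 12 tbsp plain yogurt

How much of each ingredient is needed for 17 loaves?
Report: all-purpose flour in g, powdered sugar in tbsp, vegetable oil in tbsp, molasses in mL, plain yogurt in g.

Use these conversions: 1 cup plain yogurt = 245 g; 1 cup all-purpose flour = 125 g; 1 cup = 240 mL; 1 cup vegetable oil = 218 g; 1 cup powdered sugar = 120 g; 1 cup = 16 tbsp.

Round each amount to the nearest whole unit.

Scaling factor: 17/2 = 8.5.
all-purpose flour: (3 cup + 10 tbsp = 3.625 cup) × 17/2 × 125 g/cup ≈ 3852 g
powdered sugar: 100 g × 17/2 ÷ 120 g/cup × 16 tbsp/cup ≈ 113 tbsp
vegetable oil: 75 g × 17/2 ÷ 218 g/cup × 16 tbsp/cup ≈ 47 tbsp
molasses: (2 cup + 12 tbsp = 2.75 cup) × 17/2 × 240 mL/cup = 5610 mL
plain yogurt: 12 tbsp × 17/2 ÷ 16 tbsp/cup × 245 g/cup ≈ 1562 g

all-purpose flour: 3852 g; powdered sugar: 113 tbsp; vegetable oil: 47 tbsp; molasses: 5610 mL; plain yogurt: 1562 g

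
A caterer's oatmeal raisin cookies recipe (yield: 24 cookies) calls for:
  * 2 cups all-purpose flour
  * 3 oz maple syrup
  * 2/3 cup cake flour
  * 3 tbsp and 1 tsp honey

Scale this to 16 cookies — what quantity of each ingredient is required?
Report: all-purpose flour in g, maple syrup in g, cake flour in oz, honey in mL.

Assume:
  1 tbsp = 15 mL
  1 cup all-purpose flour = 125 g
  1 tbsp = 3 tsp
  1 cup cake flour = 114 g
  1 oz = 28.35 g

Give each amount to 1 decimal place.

Scaling factor: 16/24 = 2/3.
all-purpose flour: 2 cup × 2/3 × 125 g/cup ≈ 166.7 g
maple syrup: 3 oz × 2/3 × 28.35 g/oz = 56.7 g
cake flour: 2/3 cup × 2/3 × 114 g/cup ÷ 28.35 g/oz ≈ 1.8 oz
honey: (3 tbsp + 1 tsp = 10/3 tbsp) × 2/3 × 15 mL/tbsp ≈ 33.3 mL

all-purpose flour: 166.7 g; maple syrup: 56.7 g; cake flour: 1.8 oz; honey: 33.3 mL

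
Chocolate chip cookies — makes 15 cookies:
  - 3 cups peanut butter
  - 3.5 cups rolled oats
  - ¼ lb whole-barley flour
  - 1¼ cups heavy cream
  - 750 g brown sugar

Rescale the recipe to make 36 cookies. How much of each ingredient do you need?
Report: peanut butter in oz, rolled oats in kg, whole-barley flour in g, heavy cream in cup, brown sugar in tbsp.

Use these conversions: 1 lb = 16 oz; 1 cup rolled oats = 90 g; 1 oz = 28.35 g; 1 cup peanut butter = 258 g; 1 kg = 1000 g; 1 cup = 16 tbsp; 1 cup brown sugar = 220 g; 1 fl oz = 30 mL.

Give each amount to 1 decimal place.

peanut butter: 65.5 oz; rolled oats: 0.8 kg; whole-barley flour: 272.2 g; heavy cream: 3.0 cup; brown sugar: 130.9 tbsp

Scaling factor: 36/15 = 12/5 = 2.4.
peanut butter: 3 cup × 12/5 × 258 g/cup ÷ 28.35 g/oz ≈ 65.5 oz
rolled oats: 3.5 cup × 12/5 × 90 g/cup ÷ 1000 g/kg ≈ 0.8 kg
whole-barley flour: 0.25 lb × 12/5 × 16 oz/lb × 28.35 g/oz ≈ 272.2 g
heavy cream: 1.25 cup × 12/5 = 3.0 cup
brown sugar: 750 g × 12/5 ÷ 220 g/cup × 16 tbsp/cup ≈ 130.9 tbsp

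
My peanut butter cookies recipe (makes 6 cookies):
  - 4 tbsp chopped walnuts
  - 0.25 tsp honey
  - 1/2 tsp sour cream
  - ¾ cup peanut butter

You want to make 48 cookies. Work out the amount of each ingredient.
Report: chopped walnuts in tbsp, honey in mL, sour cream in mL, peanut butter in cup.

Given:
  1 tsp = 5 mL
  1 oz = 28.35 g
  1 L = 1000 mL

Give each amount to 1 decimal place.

chopped walnuts: 32.0 tbsp; honey: 10.0 mL; sour cream: 20.0 mL; peanut butter: 6.0 cup

Scaling factor: 48/6 = 8.
chopped walnuts: 4 tbsp × 8 = 32.0 tbsp
honey: 0.25 tsp × 8 × 5 mL/tsp = 10.0 mL
sour cream: 0.5 tsp × 8 × 5 mL/tsp = 20.0 mL
peanut butter: 0.75 cup × 8 = 6.0 cup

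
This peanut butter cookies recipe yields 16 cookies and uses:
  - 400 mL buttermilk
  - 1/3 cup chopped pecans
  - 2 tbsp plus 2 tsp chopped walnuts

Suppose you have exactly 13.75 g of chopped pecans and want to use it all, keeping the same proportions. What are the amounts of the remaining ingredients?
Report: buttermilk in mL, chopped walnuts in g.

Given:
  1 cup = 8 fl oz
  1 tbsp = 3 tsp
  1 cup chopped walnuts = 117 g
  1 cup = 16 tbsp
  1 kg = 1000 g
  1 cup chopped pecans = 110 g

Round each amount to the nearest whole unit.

buttermilk: 150 mL; chopped walnuts: 7 g

The original recipe has 110/3 g of chopped pecans, so the scaling factor is 13.75 ÷ 110/3 = 3/8 = 0.375.
buttermilk: 400 mL × 3/8 = 150 mL
chopped walnuts: (2 tbsp + 2 tsp = 8/3 tbsp) × 3/8 ÷ 16 tbsp/cup × 117 g/cup ≈ 7 g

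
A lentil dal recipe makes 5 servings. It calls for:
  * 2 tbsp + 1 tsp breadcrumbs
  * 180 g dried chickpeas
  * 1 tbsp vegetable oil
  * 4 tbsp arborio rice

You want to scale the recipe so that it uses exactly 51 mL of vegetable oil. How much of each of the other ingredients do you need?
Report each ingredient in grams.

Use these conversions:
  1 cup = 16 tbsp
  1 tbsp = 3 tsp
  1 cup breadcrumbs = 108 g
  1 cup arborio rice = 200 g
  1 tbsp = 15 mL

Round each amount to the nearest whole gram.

breadcrumbs: 54 g; dried chickpeas: 612 g; arborio rice: 170 g

The original recipe has 15 mL of vegetable oil, so the scaling factor is 51 ÷ 15 = 17/5 = 3.4.
breadcrumbs: (2 tbsp + 1 tsp = 7/3 tbsp) × 17/5 ÷ 16 tbsp/cup × 108 g/cup ≈ 54 g
dried chickpeas: 180 g × 17/5 = 612 g
arborio rice: 4 tbsp × 17/5 ÷ 16 tbsp/cup × 200 g/cup = 170 g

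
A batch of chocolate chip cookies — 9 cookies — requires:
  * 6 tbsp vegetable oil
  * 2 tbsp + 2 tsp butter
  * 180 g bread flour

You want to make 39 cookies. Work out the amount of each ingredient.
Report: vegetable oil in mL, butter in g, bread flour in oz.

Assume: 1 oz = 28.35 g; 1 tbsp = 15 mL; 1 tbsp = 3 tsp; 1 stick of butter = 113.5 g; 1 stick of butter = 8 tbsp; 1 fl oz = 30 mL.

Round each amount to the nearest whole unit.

Scaling factor: 39/9 = 13/3.
vegetable oil: 6 tbsp × 13/3 × 15 mL/tbsp = 390 mL
butter: (2 tbsp + 2 tsp = 8/3 tbsp) × 13/3 ÷ 8 tbsp/stick × 113.5 g/stick ≈ 164 g
bread flour: 180 g × 13/3 ÷ 28.35 g/oz ≈ 28 oz

vegetable oil: 390 mL; butter: 164 g; bread flour: 28 oz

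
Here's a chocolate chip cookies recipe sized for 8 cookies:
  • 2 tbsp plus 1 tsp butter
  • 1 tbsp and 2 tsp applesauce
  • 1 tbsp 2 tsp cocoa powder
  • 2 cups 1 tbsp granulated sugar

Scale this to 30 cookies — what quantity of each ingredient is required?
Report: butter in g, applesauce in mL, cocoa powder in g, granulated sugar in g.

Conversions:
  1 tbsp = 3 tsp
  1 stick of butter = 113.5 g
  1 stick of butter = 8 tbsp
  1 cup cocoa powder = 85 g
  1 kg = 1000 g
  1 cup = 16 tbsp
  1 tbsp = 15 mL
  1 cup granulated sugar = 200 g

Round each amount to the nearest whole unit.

butter: 124 g; applesauce: 94 mL; cocoa powder: 33 g; granulated sugar: 1547 g

Scaling factor: 30/8 = 15/4 = 3.75.
butter: (2 tbsp + 1 tsp = 7/3 tbsp) × 15/4 ÷ 8 tbsp/stick × 113.5 g/stick ≈ 124 g
applesauce: (1 tbsp + 2 tsp = 5/3 tbsp) × 15/4 × 15 mL/tbsp ≈ 94 mL
cocoa powder: (1 tbsp + 2 tsp = 5/3 tbsp) × 15/4 ÷ 16 tbsp/cup × 85 g/cup ≈ 33 g
granulated sugar: (2 cup + 1 tbsp = 2.0625 cup) × 15/4 × 200 g/cup ≈ 1547 g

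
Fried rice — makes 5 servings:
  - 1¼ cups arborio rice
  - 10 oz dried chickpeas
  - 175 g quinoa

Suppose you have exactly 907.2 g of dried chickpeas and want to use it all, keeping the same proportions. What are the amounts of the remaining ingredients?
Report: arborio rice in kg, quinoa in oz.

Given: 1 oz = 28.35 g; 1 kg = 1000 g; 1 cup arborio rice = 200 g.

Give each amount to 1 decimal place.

The original recipe has 283.5 g of dried chickpeas, so the scaling factor is 907.2 ÷ 283.5 = 16/5 = 3.2.
arborio rice: 1.25 cup × 16/5 × 200 g/cup ÷ 1000 g/kg = 0.8 kg
quinoa: 175 g × 16/5 ÷ 28.35 g/oz ≈ 19.8 oz

arborio rice: 0.8 kg; quinoa: 19.8 oz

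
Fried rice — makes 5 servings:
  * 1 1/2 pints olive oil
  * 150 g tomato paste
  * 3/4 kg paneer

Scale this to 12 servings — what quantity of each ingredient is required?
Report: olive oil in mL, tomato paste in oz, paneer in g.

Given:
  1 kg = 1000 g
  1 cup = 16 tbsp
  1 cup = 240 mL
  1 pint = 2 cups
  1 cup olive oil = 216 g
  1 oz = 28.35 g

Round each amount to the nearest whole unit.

olive oil: 1728 mL; tomato paste: 13 oz; paneer: 1800 g

Scaling factor: 12/5 = 2.4.
olive oil: 1.5 pint × 12/5 × 2 cup/pint × 240 mL/cup = 1728 mL
tomato paste: 150 g × 12/5 ÷ 28.35 g/oz ≈ 13 oz
paneer: 0.75 kg × 12/5 × 1000 g/kg = 1800 g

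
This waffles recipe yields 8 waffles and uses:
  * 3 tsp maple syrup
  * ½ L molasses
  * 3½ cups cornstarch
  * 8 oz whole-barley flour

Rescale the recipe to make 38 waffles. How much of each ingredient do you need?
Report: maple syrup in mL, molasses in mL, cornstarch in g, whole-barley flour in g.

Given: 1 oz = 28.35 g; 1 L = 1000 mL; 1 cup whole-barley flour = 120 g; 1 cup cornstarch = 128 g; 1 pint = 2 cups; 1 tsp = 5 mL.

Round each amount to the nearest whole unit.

maple syrup: 71 mL; molasses: 2375 mL; cornstarch: 2128 g; whole-barley flour: 1077 g

Scaling factor: 38/8 = 19/4 = 4.75.
maple syrup: 3 tsp × 19/4 × 5 mL/tsp ≈ 71 mL
molasses: 0.5 L × 19/4 × 1000 mL/L = 2375 mL
cornstarch: 3.5 cup × 19/4 × 128 g/cup = 2128 g
whole-barley flour: 8 oz × 19/4 × 28.35 g/oz ≈ 1077 g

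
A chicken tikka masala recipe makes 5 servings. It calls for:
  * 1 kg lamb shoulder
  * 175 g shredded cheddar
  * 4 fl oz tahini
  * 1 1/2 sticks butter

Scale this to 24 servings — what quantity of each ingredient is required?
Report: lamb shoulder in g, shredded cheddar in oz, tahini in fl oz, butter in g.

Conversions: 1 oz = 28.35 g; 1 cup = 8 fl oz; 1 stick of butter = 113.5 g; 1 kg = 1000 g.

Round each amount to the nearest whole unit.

lamb shoulder: 4800 g; shredded cheddar: 30 oz; tahini: 19 fl oz; butter: 817 g

Scaling factor: 24/5 = 4.8.
lamb shoulder: 1 kg × 24/5 × 1000 g/kg = 4800 g
shredded cheddar: 175 g × 24/5 ÷ 28.35 g/oz ≈ 30 oz
tahini: 4 fl oz × 24/5 ≈ 19 fl oz
butter: 1.5 stick × 24/5 × 113.5 g/stick ≈ 817 g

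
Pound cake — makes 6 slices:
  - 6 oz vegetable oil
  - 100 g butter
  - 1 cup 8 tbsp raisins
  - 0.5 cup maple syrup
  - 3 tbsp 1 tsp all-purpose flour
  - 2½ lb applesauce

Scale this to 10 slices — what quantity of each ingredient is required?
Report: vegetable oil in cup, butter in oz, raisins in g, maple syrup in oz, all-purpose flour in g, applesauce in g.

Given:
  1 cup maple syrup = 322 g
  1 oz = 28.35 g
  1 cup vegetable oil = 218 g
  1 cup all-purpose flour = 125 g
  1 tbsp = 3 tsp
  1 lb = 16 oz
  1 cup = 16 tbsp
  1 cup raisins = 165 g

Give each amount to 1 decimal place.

Scaling factor: 10/6 = 5/3.
vegetable oil: 6 oz × 5/3 × 28.35 g/oz ÷ 218 g/cup ≈ 1.3 cup
butter: 100 g × 5/3 ÷ 28.35 g/oz ≈ 5.9 oz
raisins: (1 cup + 8 tbsp = 1.5 cup) × 5/3 × 165 g/cup = 412.5 g
maple syrup: 0.5 cup × 5/3 × 322 g/cup ÷ 28.35 g/oz ≈ 9.5 oz
all-purpose flour: (3 tbsp + 1 tsp = 10/3 tbsp) × 5/3 ÷ 16 tbsp/cup × 125 g/cup ≈ 43.4 g
applesauce: 2.5 lb × 5/3 × 16 oz/lb × 28.35 g/oz = 1890.0 g

vegetable oil: 1.3 cup; butter: 5.9 oz; raisins: 412.5 g; maple syrup: 9.5 oz; all-purpose flour: 43.4 g; applesauce: 1890.0 g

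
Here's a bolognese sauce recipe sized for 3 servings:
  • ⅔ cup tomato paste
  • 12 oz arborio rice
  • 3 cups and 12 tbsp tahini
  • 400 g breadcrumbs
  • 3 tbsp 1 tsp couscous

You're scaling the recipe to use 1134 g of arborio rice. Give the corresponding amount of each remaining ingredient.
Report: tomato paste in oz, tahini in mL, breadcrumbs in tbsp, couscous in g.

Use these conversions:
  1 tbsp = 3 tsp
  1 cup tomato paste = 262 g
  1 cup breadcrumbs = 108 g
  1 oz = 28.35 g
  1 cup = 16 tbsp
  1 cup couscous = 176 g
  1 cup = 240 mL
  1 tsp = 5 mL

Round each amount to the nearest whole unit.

tomato paste: 21 oz; tahini: 3000 mL; breadcrumbs: 198 tbsp; couscous: 122 g

The original recipe has 340.2 g of arborio rice, so the scaling factor is 1134 ÷ 340.2 = 10/3.
tomato paste: 2/3 cup × 10/3 × 262 g/cup ÷ 28.35 g/oz ≈ 21 oz
tahini: (3 cup + 12 tbsp = 3.75 cup) × 10/3 × 240 mL/cup = 3000 mL
breadcrumbs: 400 g × 10/3 ÷ 108 g/cup × 16 tbsp/cup ≈ 198 tbsp
couscous: (3 tbsp + 1 tsp = 10/3 tbsp) × 10/3 ÷ 16 tbsp/cup × 176 g/cup ≈ 122 g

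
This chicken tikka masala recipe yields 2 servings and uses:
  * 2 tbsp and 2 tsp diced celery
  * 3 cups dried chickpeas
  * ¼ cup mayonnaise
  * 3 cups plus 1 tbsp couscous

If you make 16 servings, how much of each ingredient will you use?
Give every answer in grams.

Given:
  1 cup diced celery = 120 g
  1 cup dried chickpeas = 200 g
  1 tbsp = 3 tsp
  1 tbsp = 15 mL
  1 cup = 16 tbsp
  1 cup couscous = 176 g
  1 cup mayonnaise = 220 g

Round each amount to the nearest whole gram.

diced celery: 160 g; dried chickpeas: 4800 g; mayonnaise: 440 g; couscous: 4312 g

Scaling factor: 16/2 = 8.
diced celery: (2 tbsp + 2 tsp = 8/3 tbsp) × 8 ÷ 16 tbsp/cup × 120 g/cup = 160 g
dried chickpeas: 3 cup × 8 × 200 g/cup = 4800 g
mayonnaise: 0.25 cup × 8 × 220 g/cup = 440 g
couscous: (3 cup + 1 tbsp = 3.0625 cup) × 8 × 176 g/cup = 4312 g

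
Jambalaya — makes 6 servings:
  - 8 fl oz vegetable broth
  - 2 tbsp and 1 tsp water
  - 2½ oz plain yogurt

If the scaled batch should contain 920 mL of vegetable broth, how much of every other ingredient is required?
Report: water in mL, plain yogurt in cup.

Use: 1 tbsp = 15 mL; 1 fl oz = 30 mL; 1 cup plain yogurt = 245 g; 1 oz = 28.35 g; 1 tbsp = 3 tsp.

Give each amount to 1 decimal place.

water: 134.2 mL; plain yogurt: 1.1 cup

The original recipe has 240 mL of vegetable broth, so the scaling factor is 920 ÷ 240 = 23/6.
water: (2 tbsp + 1 tsp = 7/3 tbsp) × 23/6 × 15 mL/tbsp ≈ 134.2 mL
plain yogurt: 2.5 oz × 23/6 × 28.35 g/oz ÷ 245 g/cup ≈ 1.1 cup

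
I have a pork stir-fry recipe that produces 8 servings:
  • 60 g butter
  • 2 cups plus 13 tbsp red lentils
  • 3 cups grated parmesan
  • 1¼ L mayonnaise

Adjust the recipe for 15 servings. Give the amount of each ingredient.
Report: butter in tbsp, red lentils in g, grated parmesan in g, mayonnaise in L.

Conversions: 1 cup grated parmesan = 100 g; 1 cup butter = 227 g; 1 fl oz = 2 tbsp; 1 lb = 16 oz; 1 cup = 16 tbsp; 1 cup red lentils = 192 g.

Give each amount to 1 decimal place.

Scaling factor: 15/8 = 1.875.
butter: 60 g × 15/8 ÷ 227 g/cup × 16 tbsp/cup ≈ 7.9 tbsp
red lentils: (2 cup + 13 tbsp = 2.8125 cup) × 15/8 × 192 g/cup = 1012.5 g
grated parmesan: 3 cup × 15/8 × 100 g/cup = 562.5 g
mayonnaise: 1.25 L × 15/8 ≈ 2.3 L

butter: 7.9 tbsp; red lentils: 1012.5 g; grated parmesan: 562.5 g; mayonnaise: 2.3 L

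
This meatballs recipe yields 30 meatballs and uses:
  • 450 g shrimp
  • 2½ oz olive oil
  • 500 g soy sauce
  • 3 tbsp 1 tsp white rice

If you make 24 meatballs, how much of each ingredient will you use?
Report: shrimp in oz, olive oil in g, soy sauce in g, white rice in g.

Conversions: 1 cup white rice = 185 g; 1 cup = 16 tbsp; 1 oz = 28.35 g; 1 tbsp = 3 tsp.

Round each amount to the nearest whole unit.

Scaling factor: 24/30 = 4/5 = 0.8.
shrimp: 450 g × 4/5 ÷ 28.35 g/oz ≈ 13 oz
olive oil: 2.5 oz × 4/5 × 28.35 g/oz ≈ 57 g
soy sauce: 500 g × 4/5 = 400 g
white rice: (3 tbsp + 1 tsp = 10/3 tbsp) × 4/5 ÷ 16 tbsp/cup × 185 g/cup ≈ 31 g

shrimp: 13 oz; olive oil: 57 g; soy sauce: 400 g; white rice: 31 g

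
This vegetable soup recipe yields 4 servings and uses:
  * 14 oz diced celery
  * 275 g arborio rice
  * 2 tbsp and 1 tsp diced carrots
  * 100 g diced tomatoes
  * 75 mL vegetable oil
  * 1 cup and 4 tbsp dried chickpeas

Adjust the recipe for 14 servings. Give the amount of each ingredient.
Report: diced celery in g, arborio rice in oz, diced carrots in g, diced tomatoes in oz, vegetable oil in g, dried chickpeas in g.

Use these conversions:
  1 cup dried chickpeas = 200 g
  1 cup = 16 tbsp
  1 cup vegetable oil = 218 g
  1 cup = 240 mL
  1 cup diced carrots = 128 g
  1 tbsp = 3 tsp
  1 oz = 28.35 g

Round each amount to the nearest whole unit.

diced celery: 1389 g; arborio rice: 34 oz; diced carrots: 65 g; diced tomatoes: 12 oz; vegetable oil: 238 g; dried chickpeas: 875 g

Scaling factor: 14/4 = 7/2 = 3.5.
diced celery: 14 oz × 7/2 × 28.35 g/oz ≈ 1389 g
arborio rice: 275 g × 7/2 ÷ 28.35 g/oz ≈ 34 oz
diced carrots: (2 tbsp + 1 tsp = 7/3 tbsp) × 7/2 ÷ 16 tbsp/cup × 128 g/cup ≈ 65 g
diced tomatoes: 100 g × 7/2 ÷ 28.35 g/oz ≈ 12 oz
vegetable oil: 75 mL × 7/2 ÷ 240 mL/cup × 218 g/cup ≈ 238 g
dried chickpeas: (1 cup + 4 tbsp = 1.25 cup) × 7/2 × 200 g/cup = 875 g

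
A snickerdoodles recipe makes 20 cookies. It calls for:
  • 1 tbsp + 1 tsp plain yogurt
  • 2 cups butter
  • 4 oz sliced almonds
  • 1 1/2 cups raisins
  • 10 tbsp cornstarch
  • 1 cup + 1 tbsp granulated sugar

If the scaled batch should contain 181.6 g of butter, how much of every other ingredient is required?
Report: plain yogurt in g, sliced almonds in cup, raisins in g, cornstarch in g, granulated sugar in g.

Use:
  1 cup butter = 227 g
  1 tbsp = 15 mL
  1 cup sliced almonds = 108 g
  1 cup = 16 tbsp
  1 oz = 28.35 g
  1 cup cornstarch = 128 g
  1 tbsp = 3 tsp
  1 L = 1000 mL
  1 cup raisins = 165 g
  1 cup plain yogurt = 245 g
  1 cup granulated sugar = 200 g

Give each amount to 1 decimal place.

The original recipe has 454 g of butter, so the scaling factor is 181.6 ÷ 454 = 2/5 = 0.4.
plain yogurt: (1 tbsp + 1 tsp = 4/3 tbsp) × 2/5 ÷ 16 tbsp/cup × 245 g/cup ≈ 8.2 g
sliced almonds: 4 oz × 2/5 × 28.35 g/oz ÷ 108 g/cup ≈ 0.4 cup
raisins: 1.5 cup × 2/5 × 165 g/cup = 99.0 g
cornstarch: 10 tbsp × 2/5 ÷ 16 tbsp/cup × 128 g/cup = 32.0 g
granulated sugar: (1 cup + 1 tbsp = 1.0625 cup) × 2/5 × 200 g/cup = 85.0 g

plain yogurt: 8.2 g; sliced almonds: 0.4 cup; raisins: 99.0 g; cornstarch: 32.0 g; granulated sugar: 85.0 g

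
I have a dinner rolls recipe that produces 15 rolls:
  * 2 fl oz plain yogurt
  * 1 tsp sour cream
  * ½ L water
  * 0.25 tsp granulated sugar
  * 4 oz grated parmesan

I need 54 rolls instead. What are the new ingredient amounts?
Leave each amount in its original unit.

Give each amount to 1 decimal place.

plain yogurt: 7.2 fl oz; sour cream: 3.6 tsp; water: 1.8 L; granulated sugar: 0.9 tsp; grated parmesan: 14.4 oz

Scaling factor: 54/15 = 18/5 = 3.6.
plain yogurt: 2 fl oz × 18/5 = 7.2 fl oz
sour cream: 1 tsp × 18/5 = 3.6 tsp
water: 0.5 L × 18/5 = 1.8 L
granulated sugar: 0.25 tsp × 18/5 = 0.9 tsp
grated parmesan: 4 oz × 18/5 = 14.4 oz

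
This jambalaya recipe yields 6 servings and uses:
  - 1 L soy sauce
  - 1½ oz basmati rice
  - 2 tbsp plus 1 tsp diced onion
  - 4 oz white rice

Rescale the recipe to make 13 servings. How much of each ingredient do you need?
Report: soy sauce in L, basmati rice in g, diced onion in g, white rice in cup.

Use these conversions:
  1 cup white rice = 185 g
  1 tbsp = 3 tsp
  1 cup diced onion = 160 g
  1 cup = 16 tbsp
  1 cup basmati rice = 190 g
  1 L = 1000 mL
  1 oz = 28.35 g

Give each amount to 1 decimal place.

soy sauce: 2.2 L; basmati rice: 92.1 g; diced onion: 50.6 g; white rice: 1.3 cup

Scaling factor: 13/6.
soy sauce: 1 L × 13/6 ≈ 2.2 L
basmati rice: 1.5 oz × 13/6 × 28.35 g/oz ≈ 92.1 g
diced onion: (2 tbsp + 1 tsp = 7/3 tbsp) × 13/6 ÷ 16 tbsp/cup × 160 g/cup ≈ 50.6 g
white rice: 4 oz × 13/6 × 28.35 g/oz ÷ 185 g/cup ≈ 1.3 cup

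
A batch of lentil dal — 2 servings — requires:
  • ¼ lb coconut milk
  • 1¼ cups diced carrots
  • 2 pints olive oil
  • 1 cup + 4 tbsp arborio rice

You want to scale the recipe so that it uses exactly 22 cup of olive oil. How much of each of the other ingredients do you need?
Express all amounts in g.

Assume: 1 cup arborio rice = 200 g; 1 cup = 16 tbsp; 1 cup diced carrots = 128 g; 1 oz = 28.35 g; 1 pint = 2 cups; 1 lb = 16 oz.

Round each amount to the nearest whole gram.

The original recipe has 4 cup of olive oil, so the scaling factor is 22 ÷ 4 = 11/2 = 5.5.
coconut milk: 0.25 lb × 11/2 × 16 oz/lb × 28.35 g/oz ≈ 624 g
diced carrots: 1.25 cup × 11/2 × 128 g/cup = 880 g
arborio rice: (1 cup + 4 tbsp = 1.25 cup) × 11/2 × 200 g/cup = 1375 g

coconut milk: 624 g; diced carrots: 880 g; arborio rice: 1375 g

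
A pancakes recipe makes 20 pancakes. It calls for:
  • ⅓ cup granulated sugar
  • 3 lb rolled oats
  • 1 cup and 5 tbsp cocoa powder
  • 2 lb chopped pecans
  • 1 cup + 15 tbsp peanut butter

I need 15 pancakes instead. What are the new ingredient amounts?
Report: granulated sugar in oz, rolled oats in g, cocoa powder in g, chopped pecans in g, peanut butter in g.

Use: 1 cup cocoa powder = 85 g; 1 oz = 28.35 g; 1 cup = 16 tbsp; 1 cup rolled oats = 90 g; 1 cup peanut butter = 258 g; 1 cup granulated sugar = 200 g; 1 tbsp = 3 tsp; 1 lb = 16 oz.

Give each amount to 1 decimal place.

Scaling factor: 15/20 = 3/4 = 0.75.
granulated sugar: 1/3 cup × 3/4 × 200 g/cup ÷ 28.35 g/oz ≈ 1.8 oz
rolled oats: 3 lb × 3/4 × 16 oz/lb × 28.35 g/oz = 1020.6 g
cocoa powder: (1 cup + 5 tbsp = 1.3125 cup) × 3/4 × 85 g/cup ≈ 83.7 g
chopped pecans: 2 lb × 3/4 × 16 oz/lb × 28.35 g/oz = 680.4 g
peanut butter: (1 cup + 15 tbsp = 1.9375 cup) × 3/4 × 258 g/cup ≈ 374.9 g

granulated sugar: 1.8 oz; rolled oats: 1020.6 g; cocoa powder: 83.7 g; chopped pecans: 680.4 g; peanut butter: 374.9 g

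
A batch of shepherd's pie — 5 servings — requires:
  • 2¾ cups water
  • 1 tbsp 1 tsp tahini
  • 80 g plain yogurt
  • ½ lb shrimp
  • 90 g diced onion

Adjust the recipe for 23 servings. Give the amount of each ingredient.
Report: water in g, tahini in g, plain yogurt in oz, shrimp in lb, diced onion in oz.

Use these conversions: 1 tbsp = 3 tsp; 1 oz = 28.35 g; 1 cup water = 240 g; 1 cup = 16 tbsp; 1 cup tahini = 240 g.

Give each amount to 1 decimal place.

Scaling factor: 23/5 = 4.6.
water: 2.75 cup × 23/5 × 240 g/cup = 3036.0 g
tahini: (1 tbsp + 1 tsp = 4/3 tbsp) × 23/5 ÷ 16 tbsp/cup × 240 g/cup = 92.0 g
plain yogurt: 80 g × 23/5 ÷ 28.35 g/oz ≈ 13.0 oz
shrimp: 0.5 lb × 23/5 = 2.3 lb
diced onion: 90 g × 23/5 ÷ 28.35 g/oz ≈ 14.6 oz

water: 3036.0 g; tahini: 92.0 g; plain yogurt: 13.0 oz; shrimp: 2.3 lb; diced onion: 14.6 oz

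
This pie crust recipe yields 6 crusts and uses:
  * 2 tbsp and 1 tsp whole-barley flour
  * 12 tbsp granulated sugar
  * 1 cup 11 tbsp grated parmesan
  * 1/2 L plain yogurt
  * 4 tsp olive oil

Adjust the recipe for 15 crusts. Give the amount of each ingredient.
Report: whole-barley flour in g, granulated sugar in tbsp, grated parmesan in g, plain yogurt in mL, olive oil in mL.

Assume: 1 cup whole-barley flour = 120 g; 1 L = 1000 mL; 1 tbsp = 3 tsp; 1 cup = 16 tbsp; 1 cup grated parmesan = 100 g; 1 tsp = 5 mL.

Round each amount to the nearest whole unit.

whole-barley flour: 44 g; granulated sugar: 30 tbsp; grated parmesan: 422 g; plain yogurt: 1250 mL; olive oil: 50 mL

Scaling factor: 15/6 = 5/2 = 2.5.
whole-barley flour: (2 tbsp + 1 tsp = 7/3 tbsp) × 5/2 ÷ 16 tbsp/cup × 120 g/cup ≈ 44 g
granulated sugar: 12 tbsp × 5/2 = 30 tbsp
grated parmesan: (1 cup + 11 tbsp = 1.6875 cup) × 5/2 × 100 g/cup ≈ 422 g
plain yogurt: 0.5 L × 5/2 × 1000 mL/L = 1250 mL
olive oil: 4 tsp × 5/2 × 5 mL/tsp = 50 mL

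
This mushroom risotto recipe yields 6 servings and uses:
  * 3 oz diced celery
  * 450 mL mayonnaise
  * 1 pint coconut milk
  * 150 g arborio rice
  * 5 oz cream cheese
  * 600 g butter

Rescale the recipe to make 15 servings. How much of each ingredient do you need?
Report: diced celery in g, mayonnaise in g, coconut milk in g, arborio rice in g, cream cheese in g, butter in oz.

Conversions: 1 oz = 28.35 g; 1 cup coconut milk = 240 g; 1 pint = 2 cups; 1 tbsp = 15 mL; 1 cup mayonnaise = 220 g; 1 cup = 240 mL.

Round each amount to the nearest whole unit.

Scaling factor: 15/6 = 5/2 = 2.5.
diced celery: 3 oz × 5/2 × 28.35 g/oz ≈ 213 g
mayonnaise: 450 mL × 5/2 ÷ 240 mL/cup × 220 g/cup ≈ 1031 g
coconut milk: 1 pint × 5/2 × 2 cup/pint × 240 g/cup = 1200 g
arborio rice: 150 g × 5/2 = 375 g
cream cheese: 5 oz × 5/2 × 28.35 g/oz ≈ 354 g
butter: 600 g × 5/2 ÷ 28.35 g/oz ≈ 53 oz

diced celery: 213 g; mayonnaise: 1031 g; coconut milk: 1200 g; arborio rice: 375 g; cream cheese: 354 g; butter: 53 oz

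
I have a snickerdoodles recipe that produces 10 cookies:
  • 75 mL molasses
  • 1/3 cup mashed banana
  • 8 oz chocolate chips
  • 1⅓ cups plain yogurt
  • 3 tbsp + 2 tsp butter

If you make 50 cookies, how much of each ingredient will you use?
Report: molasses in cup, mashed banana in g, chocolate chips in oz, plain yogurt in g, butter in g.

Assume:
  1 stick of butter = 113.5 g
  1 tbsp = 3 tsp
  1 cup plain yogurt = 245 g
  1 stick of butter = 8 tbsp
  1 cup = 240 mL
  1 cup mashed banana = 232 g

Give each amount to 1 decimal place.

Scaling factor: 50/10 = 5.
molasses: 75 mL × 5 ÷ 240 mL/cup ≈ 1.6 cup
mashed banana: 1/3 cup × 5 × 232 g/cup ≈ 386.7 g
chocolate chips: 8 oz × 5 = 40.0 oz
plain yogurt: 4/3 cup × 5 × 245 g/cup ≈ 1633.3 g
butter: (3 tbsp + 2 tsp = 11/3 tbsp) × 5 ÷ 8 tbsp/stick × 113.5 g/stick ≈ 260.1 g

molasses: 1.6 cup; mashed banana: 386.7 g; chocolate chips: 40.0 oz; plain yogurt: 1633.3 g; butter: 260.1 g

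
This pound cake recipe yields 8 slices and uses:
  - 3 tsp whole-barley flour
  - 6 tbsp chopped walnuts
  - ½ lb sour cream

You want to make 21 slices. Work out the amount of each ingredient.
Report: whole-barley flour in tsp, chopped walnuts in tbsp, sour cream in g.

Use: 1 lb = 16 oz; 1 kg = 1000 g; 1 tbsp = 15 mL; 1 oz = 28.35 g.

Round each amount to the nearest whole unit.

whole-barley flour: 8 tsp; chopped walnuts: 16 tbsp; sour cream: 595 g

Scaling factor: 21/8 = 2.625.
whole-barley flour: 3 tsp × 21/8 ≈ 8 tsp
chopped walnuts: 6 tbsp × 21/8 ≈ 16 tbsp
sour cream: 0.5 lb × 21/8 × 16 oz/lb × 28.35 g/oz ≈ 595 g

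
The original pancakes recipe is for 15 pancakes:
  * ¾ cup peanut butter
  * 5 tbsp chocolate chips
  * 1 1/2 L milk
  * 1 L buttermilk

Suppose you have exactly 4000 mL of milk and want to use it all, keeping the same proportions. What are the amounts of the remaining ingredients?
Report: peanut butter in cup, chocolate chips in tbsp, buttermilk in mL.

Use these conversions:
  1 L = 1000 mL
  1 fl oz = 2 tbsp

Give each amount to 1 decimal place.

peanut butter: 2.0 cup; chocolate chips: 13.3 tbsp; buttermilk: 2666.7 mL

The original recipe has 1500 mL of milk, so the scaling factor is 4000 ÷ 1500 = 8/3.
peanut butter: 0.75 cup × 8/3 = 2.0 cup
chocolate chips: 5 tbsp × 8/3 ≈ 13.3 tbsp
buttermilk: 1 L × 8/3 × 1000 mL/L ≈ 2666.7 mL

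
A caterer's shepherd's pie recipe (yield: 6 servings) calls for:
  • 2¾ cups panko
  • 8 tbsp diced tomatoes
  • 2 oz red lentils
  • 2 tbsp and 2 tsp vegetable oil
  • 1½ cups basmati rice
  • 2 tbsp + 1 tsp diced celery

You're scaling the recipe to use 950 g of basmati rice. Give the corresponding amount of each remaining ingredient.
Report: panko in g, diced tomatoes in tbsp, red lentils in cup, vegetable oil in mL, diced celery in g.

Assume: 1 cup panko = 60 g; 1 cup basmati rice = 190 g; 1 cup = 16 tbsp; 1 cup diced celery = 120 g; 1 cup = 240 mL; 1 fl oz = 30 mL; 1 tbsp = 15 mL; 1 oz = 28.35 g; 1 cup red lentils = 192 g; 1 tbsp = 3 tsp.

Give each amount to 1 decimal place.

panko: 550.0 g; diced tomatoes: 26.7 tbsp; red lentils: 1.0 cup; vegetable oil: 133.3 mL; diced celery: 58.3 g

The original recipe has 285 g of basmati rice, so the scaling factor is 950 ÷ 285 = 10/3.
panko: 2.75 cup × 10/3 × 60 g/cup = 550.0 g
diced tomatoes: 8 tbsp × 10/3 ≈ 26.7 tbsp
red lentils: 2 oz × 10/3 × 28.35 g/oz ÷ 192 g/cup ≈ 1.0 cup
vegetable oil: (2 tbsp + 2 tsp = 8/3 tbsp) × 10/3 × 15 mL/tbsp ≈ 133.3 mL
diced celery: (2 tbsp + 1 tsp = 7/3 tbsp) × 10/3 ÷ 16 tbsp/cup × 120 g/cup ≈ 58.3 g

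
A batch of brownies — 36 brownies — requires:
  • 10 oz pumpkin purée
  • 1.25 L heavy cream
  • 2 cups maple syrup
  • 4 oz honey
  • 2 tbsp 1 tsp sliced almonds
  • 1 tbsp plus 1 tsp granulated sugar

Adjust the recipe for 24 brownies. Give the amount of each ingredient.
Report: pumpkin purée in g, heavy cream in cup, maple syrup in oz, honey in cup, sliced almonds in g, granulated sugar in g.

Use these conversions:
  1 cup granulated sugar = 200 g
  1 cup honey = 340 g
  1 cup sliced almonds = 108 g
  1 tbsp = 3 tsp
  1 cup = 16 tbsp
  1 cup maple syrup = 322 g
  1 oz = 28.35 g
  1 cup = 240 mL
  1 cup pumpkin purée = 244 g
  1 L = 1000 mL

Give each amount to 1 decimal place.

pumpkin purée: 189.0 g; heavy cream: 3.5 cup; maple syrup: 15.1 oz; honey: 0.2 cup; sliced almonds: 10.5 g; granulated sugar: 11.1 g

Scaling factor: 24/36 = 2/3.
pumpkin purée: 10 oz × 2/3 × 28.35 g/oz = 189.0 g
heavy cream: 1.25 L × 2/3 × 1000 mL/L ÷ 240 mL/cup ≈ 3.5 cup
maple syrup: 2 cup × 2/3 × 322 g/cup ÷ 28.35 g/oz ≈ 15.1 oz
honey: 4 oz × 2/3 × 28.35 g/oz ÷ 340 g/cup ≈ 0.2 cup
sliced almonds: (2 tbsp + 1 tsp = 7/3 tbsp) × 2/3 ÷ 16 tbsp/cup × 108 g/cup = 10.5 g
granulated sugar: (1 tbsp + 1 tsp = 4/3 tbsp) × 2/3 ÷ 16 tbsp/cup × 200 g/cup ≈ 11.1 g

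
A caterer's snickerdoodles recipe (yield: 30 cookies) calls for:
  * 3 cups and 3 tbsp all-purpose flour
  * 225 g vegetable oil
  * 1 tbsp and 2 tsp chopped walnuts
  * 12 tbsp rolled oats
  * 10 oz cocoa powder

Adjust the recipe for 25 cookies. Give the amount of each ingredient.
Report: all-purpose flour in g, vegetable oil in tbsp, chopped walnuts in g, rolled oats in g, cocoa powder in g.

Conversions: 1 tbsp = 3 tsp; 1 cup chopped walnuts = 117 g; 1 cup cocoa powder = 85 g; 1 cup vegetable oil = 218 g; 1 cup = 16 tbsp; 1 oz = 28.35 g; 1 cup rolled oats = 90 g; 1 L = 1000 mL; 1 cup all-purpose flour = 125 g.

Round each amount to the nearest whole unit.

Scaling factor: 25/30 = 5/6.
all-purpose flour: (3 cup + 3 tbsp = 3.1875 cup) × 5/6 × 125 g/cup ≈ 332 g
vegetable oil: 225 g × 5/6 ÷ 218 g/cup × 16 tbsp/cup ≈ 14 tbsp
chopped walnuts: (1 tbsp + 2 tsp = 5/3 tbsp) × 5/6 ÷ 16 tbsp/cup × 117 g/cup ≈ 10 g
rolled oats: 12 tbsp × 5/6 ÷ 16 tbsp/cup × 90 g/cup ≈ 56 g
cocoa powder: 10 oz × 5/6 × 28.35 g/oz ≈ 236 g

all-purpose flour: 332 g; vegetable oil: 14 tbsp; chopped walnuts: 10 g; rolled oats: 56 g; cocoa powder: 236 g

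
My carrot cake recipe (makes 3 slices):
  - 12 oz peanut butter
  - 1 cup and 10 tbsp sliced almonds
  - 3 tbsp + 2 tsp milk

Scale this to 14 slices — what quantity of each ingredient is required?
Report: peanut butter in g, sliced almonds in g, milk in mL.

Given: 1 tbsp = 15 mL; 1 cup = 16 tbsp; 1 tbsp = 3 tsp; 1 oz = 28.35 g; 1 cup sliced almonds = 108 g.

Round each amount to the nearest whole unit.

peanut butter: 1588 g; sliced almonds: 819 g; milk: 257 mL

Scaling factor: 14/3.
peanut butter: 12 oz × 14/3 × 28.35 g/oz ≈ 1588 g
sliced almonds: (1 cup + 10 tbsp = 1.625 cup) × 14/3 × 108 g/cup = 819 g
milk: (3 tbsp + 2 tsp = 11/3 tbsp) × 14/3 × 15 mL/tbsp ≈ 257 mL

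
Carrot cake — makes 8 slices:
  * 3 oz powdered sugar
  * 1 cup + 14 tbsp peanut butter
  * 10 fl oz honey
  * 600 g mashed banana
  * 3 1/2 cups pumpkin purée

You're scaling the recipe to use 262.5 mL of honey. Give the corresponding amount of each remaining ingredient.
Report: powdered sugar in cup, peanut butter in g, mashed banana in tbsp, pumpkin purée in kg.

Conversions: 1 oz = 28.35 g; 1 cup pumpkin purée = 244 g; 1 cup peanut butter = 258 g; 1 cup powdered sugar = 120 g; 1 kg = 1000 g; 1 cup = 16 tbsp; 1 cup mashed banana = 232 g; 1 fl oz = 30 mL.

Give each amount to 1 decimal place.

The original recipe has 300 mL of honey, so the scaling factor is 262.5 ÷ 300 = 7/8 = 0.875.
powdered sugar: 3 oz × 7/8 × 28.35 g/oz ÷ 120 g/cup ≈ 0.6 cup
peanut butter: (1 cup + 14 tbsp = 1.875 cup) × 7/8 × 258 g/cup ≈ 423.3 g
mashed banana: 600 g × 7/8 ÷ 232 g/cup × 16 tbsp/cup ≈ 36.2 tbsp
pumpkin purée: 3.5 cup × 7/8 × 244 g/cup ÷ 1000 g/kg ≈ 0.7 kg

powdered sugar: 0.6 cup; peanut butter: 423.3 g; mashed banana: 36.2 tbsp; pumpkin purée: 0.7 kg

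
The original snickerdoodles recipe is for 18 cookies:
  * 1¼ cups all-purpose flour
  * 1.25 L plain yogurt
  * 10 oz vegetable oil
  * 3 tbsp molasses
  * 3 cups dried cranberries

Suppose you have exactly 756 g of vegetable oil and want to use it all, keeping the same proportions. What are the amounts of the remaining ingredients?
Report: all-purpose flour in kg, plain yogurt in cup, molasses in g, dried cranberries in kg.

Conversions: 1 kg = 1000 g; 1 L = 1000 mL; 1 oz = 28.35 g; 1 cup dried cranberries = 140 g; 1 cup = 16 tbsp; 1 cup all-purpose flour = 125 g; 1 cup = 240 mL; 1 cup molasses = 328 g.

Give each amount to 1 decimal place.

all-purpose flour: 0.4 kg; plain yogurt: 13.9 cup; molasses: 164.0 g; dried cranberries: 1.1 kg

The original recipe has 283.5 g of vegetable oil, so the scaling factor is 756 ÷ 283.5 = 8/3.
all-purpose flour: 1.25 cup × 8/3 × 125 g/cup ÷ 1000 g/kg ≈ 0.4 kg
plain yogurt: 1.25 L × 8/3 × 1000 mL/L ÷ 240 mL/cup ≈ 13.9 cup
molasses: 3 tbsp × 8/3 ÷ 16 tbsp/cup × 328 g/cup = 164.0 g
dried cranberries: 3 cup × 8/3 × 140 g/cup ÷ 1000 g/kg ≈ 1.1 kg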